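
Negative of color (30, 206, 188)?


Invert: (255-R, 255-G, 255-B)
R: 255-30 = 225
G: 255-206 = 49
B: 255-188 = 67
= RGB(225, 49, 67)


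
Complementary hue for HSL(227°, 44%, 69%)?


Complement = opposite side of color wheel = hue + 180°
H' = (227 + 180) mod 360 = 47°
S and L unchanged.
= HSL(47°, 44%, 69%)


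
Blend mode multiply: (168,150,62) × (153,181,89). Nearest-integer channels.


Multiply: C = A×B/255, rounded to nearest integer
R: 168×153/255 = 25704/255 ≈ 100.800 → 101
G: 150×181/255 = 27150/255 ≈ 106.471 → 106
B: 62×89/255 = 5518/255 ≈ 21.639 → 22
= RGB(101, 106, 22)


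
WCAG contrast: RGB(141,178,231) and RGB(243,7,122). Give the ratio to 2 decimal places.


Linearize each sRGB channel c=v/255: c/12.92 if c ≤ 0.04045 else ((c+0.055)/1.055)^2.4
L = 0.2126×R_lin + 0.7152×G_lin + 0.0722×B_lin
Color 1 (141,178,231):
  R=141: 141/255≈0.5529 > 0.04045 → ((0.5529+0.055)/1.055)^2.4 ≈ 0.26636
  G=178: 178/255≈0.6980 > 0.04045 → ((0.6980+0.055)/1.055)^2.4 ≈ 0.44520
  B=231: 231/255≈0.9059 > 0.04045 → ((0.9059+0.055)/1.055)^2.4 ≈ 0.79910
  L1 = 0.2126×0.26636 + 0.7152×0.44520 + 0.0722×0.79910 ≈ 0.43273
Color 2 (243,7,122):
  R=243: 243/255≈0.9529 > 0.04045 → ((0.9529+0.055)/1.055)^2.4 ≈ 0.89627
  G=7: 7/255≈0.0275 ≤ 0.04045 → 0.0275/12.92 ≈ 0.00212
  B=122: 122/255≈0.4784 > 0.04045 → ((0.4784+0.055)/1.055)^2.4 ≈ 0.19462
  L2 = 0.2126×0.89627 + 0.7152×0.00212 + 0.0722×0.19462 ≈ 0.20612
Lighter = 0.43273, Darker = 0.20612
Ratio = (L_lighter + 0.05) / (L_darker + 0.05)
Ratio = (0.43273 + 0.05) / (0.20612 + 0.05) = 0.48273 / 0.25612 ≈ 1.8848
Ratio ≈ 1.88:1


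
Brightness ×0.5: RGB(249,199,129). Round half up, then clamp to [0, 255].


Multiply each channel by 0.5, round half up, clamp to [0, 255]
R: 249×0.5 = 124.5 → round → 125
G: 199×0.5 = 99.5 → round → 100
B: 129×0.5 = 64.5 → round → 65
= RGB(125, 100, 65)


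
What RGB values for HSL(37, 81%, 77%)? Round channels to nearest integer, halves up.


H=37°, S=0.81, L=0.77
C = (1-|2L-1|)×S = (1-|0.54|)×0.81 = 0.3726
H' = H/60 = 37/60 ≈ 0.6167; X = C×(1-|H' mod 2 - 1|) = 0.22977
m = L - C/2 = 0.77 - 0.1863 = 0.5837
Sector ⌊H'⌋ = 0 → (R',G',B') = (0.3726, 0.22977, 0.0)
RGB = ((R'+m)×255, (G'+m)×255, (B'+m)×255) = (243.8565, 207.43485, 148.8435)
Round half up → RGB(244, 207, 149)


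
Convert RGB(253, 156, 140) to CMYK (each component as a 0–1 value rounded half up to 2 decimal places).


R'=253/255≈0.9922, G'=156/255≈0.6118, B'=140/255≈0.5490
K = 1 - max(R',G',B') = 1 - 253/255 = 2/255 = 0.00784… → 0.01
(1-R'-K)/(1-K) simplifies to (max-R)/max with max = 253:
C = (253-253)/253 = 0/253 = 0 → 0.00
M = (253-156)/253 = 97/253 = 0.38339… → 0.38
Y = (253-140)/253 = 113/253 = 0.44664… → 0.45
= CMYK(0.00, 0.38, 0.45, 0.01)


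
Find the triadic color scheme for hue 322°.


Triadic: equally spaced at 120° intervals
H1 = 322°
H2 = (322 + 120) mod 360 = 82°
H3 = (322 + 240) mod 360 = 202°
Triadic = 322°, 82°, 202°


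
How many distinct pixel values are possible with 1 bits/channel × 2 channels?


Total bits = 1 bits/channel × 2 channels = 2 bits
Distinct pixel values = 2^2
= 4 pixel values


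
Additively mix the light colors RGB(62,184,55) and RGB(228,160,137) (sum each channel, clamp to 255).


Additive: each channel = min(255, C₁+C₂)
R: 62+228 = 290 → 255
G: 184+160 = 344 → 255
B: 55+137 = 192 → 192
= RGB(255, 255, 192)


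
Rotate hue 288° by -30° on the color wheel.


New hue = (H + rotation) mod 360
New hue = (288 -30) mod 360
= 258 mod 360
= 258°


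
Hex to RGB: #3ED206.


3E → 62 (R)
D2 → 210 (G)
06 → 6 (B)
= RGB(62, 210, 6)


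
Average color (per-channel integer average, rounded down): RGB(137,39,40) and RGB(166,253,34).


Midpoint: each channel = ⌊(C₁+C₂)/2⌋
R: ⌊(137+166)/2⌋ = 151
G: ⌊(39+253)/2⌋ = 146
B: ⌊(40+34)/2⌋ = 37
= RGB(151, 146, 37)


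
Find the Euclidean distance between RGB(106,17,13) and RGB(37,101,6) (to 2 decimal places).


d = √[(R₁-R₂)² + (G₁-G₂)² + (B₁-B₂)²]
d = √[(106-37)² + (17-101)² + (13-6)²]
d = √[4761 + 7056 + 49]
d = √11866
d ≈ 108.93


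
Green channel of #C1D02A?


Color: #C1D02A
R = C1 = 193
G = D0 = 208
B = 2A = 42
Green = 208


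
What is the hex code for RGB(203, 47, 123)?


R = 203 → CB (hex)
G = 47 → 2F (hex)
B = 123 → 7B (hex)
Hex = #CB2F7B


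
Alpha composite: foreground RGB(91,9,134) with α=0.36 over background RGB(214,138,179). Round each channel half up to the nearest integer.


C = α×F + (1-α)×B, with 1-α = 0.64
R: 0.36×91 + 0.64×214 = 32.76 + 136.96 = 169.72 → 170
G: 0.36×9 + 0.64×138 = 3.24 + 88.32 = 91.56 → 92
B: 0.36×134 + 0.64×179 = 48.24 + 114.56 = 162.80 → 163
= RGB(170, 92, 163)


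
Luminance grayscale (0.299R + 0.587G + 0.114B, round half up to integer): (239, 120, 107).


Gray = 0.299×R + 0.587×G + 0.114×B
Gray = 0.299×239 + 0.587×120 + 0.114×107
Gray = 71.461 + 70.440 + 12.198
Gray = 154.099 → round half up → 154
Gray = 154


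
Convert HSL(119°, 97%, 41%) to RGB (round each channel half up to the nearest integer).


H=119°, S=0.97, L=0.41
C = (1-|2L-1|)×S = (1-|-0.18|)×0.97 = 0.7954
H' = H/60 = 119/60 ≈ 1.9833; X = C×(1-|H' mod 2 - 1|) ≈ 0.0133
m = L - C/2 = 0.41 - 0.3977 = 0.0123
Sector ⌊H'⌋ = 1 → (R',G',B') = (≈0.0133, 0.7954, 0.0)
RGB = ((R'+m)×255, (G'+m)×255, (B'+m)×255) = (6.51695, 205.9635, 3.1365)
Round half up → RGB(7, 206, 3)


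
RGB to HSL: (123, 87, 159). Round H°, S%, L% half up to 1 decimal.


Normalize: R'=123/255≈0.4824, G'=87/255≈0.3412, B'=159/255≈0.6235
Max=159/255, Min=87/255, Δ=Max-Min=72/255
L = (Max+Min)/2 = (159+87)/510 = 246/510 = 0.48235… → L = 48.2%
L ≤ 0.5 → S = Δ/(Max+Min) = 72/(159+87) = 72/246 = 0.29268… → S = 29.3%
(the 1/255 factors cancel in S and H, so raw channel differences can be used)
Max is B' → H = 60 × ((R-G)/Δ + 4) = 60 × ((123-87)/72 + 4)
  36/72 + 4 = 0.5 + 4 = 4.5
  H = 60 × 4.5 = 270° → H = 270.0°
= HSL(270.0°, 29.3%, 48.2%)


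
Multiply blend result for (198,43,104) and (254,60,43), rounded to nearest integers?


Multiply: C = A×B/255, rounded to nearest integer
R: 198×254/255 = 50292/255 ≈ 197.224 → 197
G: 43×60/255 = 2580/255 ≈ 10.118 → 10
B: 104×43/255 = 4472/255 ≈ 17.537 → 18
= RGB(197, 10, 18)


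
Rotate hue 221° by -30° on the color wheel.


New hue = (H + rotation) mod 360
New hue = (221 -30) mod 360
= 191 mod 360
= 191°


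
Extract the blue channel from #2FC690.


Color: #2FC690
R = 2F = 47
G = C6 = 198
B = 90 = 144
Blue = 144


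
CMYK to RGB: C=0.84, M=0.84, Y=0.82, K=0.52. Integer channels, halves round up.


R = 255 × (1-C) × (1-K) = 255 × 0.16 × 0.48 = 19.584 → 20
G = 255 × (1-M) × (1-K) = 255 × 0.16 × 0.48 = 19.584 → 20
B = 255 × (1-Y) × (1-K) = 255 × 0.18 × 0.48 = 22.032 → 22
= RGB(20, 20, 22)


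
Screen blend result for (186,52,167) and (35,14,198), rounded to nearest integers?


Screen: C = 255 - (255-A)×(255-B)/255, rounded to nearest integer
R: 255 - (255-186)×(255-35)/255 = 255 - 15180/255 ≈ 255 - 59.529 = 195.471 → 195
G: 255 - (255-52)×(255-14)/255 = 255 - 48923/255 ≈ 255 - 191.855 = 63.145 → 63
B: 255 - (255-167)×(255-198)/255 = 255 - 5016/255 ≈ 255 - 19.671 = 235.329 → 235
= RGB(195, 63, 235)


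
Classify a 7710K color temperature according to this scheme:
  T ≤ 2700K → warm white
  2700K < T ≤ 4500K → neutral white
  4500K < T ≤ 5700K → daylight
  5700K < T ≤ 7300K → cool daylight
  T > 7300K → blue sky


Temperature: 7710K
7710K > 7300K → blue sky
Classification: blue sky


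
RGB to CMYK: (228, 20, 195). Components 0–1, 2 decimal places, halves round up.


R'=228/255≈0.8941, G'=20/255≈0.0784, B'=195/255≈0.7647
K = 1 - max(R',G',B') = 1 - 228/255 = 27/255 = 0.10588… → 0.11
(1-R'-K)/(1-K) simplifies to (max-R)/max with max = 228:
C = (228-228)/228 = 0/228 = 0 → 0.00
M = (228-20)/228 = 208/228 = 0.91228… → 0.91
Y = (228-195)/228 = 33/228 = 0.14473… → 0.14
= CMYK(0.00, 0.91, 0.14, 0.11)


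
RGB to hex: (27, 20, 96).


R = 27 → 1B (hex)
G = 20 → 14 (hex)
B = 96 → 60 (hex)
Hex = #1B1460


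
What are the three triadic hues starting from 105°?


Triadic: equally spaced at 120° intervals
H1 = 105°
H2 = (105 + 120) mod 360 = 225°
H3 = (105 + 240) mod 360 = 345°
Triadic = 105°, 225°, 345°


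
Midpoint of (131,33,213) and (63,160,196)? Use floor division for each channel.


Midpoint: each channel = ⌊(C₁+C₂)/2⌋
R: ⌊(131+63)/2⌋ = 97
G: ⌊(33+160)/2⌋ = 96
B: ⌊(213+196)/2⌋ = 204
= RGB(97, 96, 204)


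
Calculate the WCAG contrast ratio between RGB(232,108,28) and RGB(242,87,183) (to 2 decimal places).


Linearize each sRGB channel c=v/255: c/12.92 if c ≤ 0.04045 else ((c+0.055)/1.055)^2.4
L = 0.2126×R_lin + 0.7152×G_lin + 0.0722×B_lin
Color 1 (232,108,28):
  R=232: 232/255≈0.9098 > 0.04045 → ((0.9098+0.055)/1.055)^2.4 ≈ 0.80695
  G=108: 108/255≈0.4235 > 0.04045 → ((0.4235+0.055)/1.055)^2.4 ≈ 0.14996
  B=28: 28/255≈0.1098 > 0.04045 → ((0.1098+0.055)/1.055)^2.4 ≈ 0.01161
  L1 = 0.2126×0.80695 + 0.7152×0.14996 + 0.0722×0.01161 ≈ 0.27965
Color 2 (242,87,183):
  R=242: 242/255≈0.9490 > 0.04045 → ((0.9490+0.055)/1.055)^2.4 ≈ 0.88792
  G=87: 87/255≈0.3412 > 0.04045 → ((0.3412+0.055)/1.055)^2.4 ≈ 0.09531
  B=183: 183/255≈0.7176 > 0.04045 → ((0.7176+0.055)/1.055)^2.4 ≈ 0.47353
  L2 = 0.2126×0.88792 + 0.7152×0.09531 + 0.0722×0.47353 ≈ 0.29113
Lighter = 0.29113, Darker = 0.27965
Ratio = (L_lighter + 0.05) / (L_darker + 0.05)
Ratio = (0.29113 + 0.05) / (0.27965 + 0.05) = 0.34113 / 0.32965 ≈ 1.0348
Ratio ≈ 1.03:1


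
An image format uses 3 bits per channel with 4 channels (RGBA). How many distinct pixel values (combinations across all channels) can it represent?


Total bits = 3 bits/channel × 4 channels = 12 bits
Distinct pixel values = 2^12
= 4,096 pixel values


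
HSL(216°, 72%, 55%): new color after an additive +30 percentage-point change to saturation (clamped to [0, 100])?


Original S = 72%
Adjustment = +30 percentage points
New S = 72 + (30) = 102
Clamp to [0, 100] → 100
= HSL(216°, 100%, 55%)


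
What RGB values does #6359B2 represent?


63 → 99 (R)
59 → 89 (G)
B2 → 178 (B)
= RGB(99, 89, 178)


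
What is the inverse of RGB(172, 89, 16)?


Invert: (255-R, 255-G, 255-B)
R: 255-172 = 83
G: 255-89 = 166
B: 255-16 = 239
= RGB(83, 166, 239)


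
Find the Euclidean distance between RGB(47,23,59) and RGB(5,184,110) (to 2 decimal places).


d = √[(R₁-R₂)² + (G₁-G₂)² + (B₁-B₂)²]
d = √[(47-5)² + (23-184)² + (59-110)²]
d = √[1764 + 25921 + 2601]
d = √30286
d ≈ 174.03


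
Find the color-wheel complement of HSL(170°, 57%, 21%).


Complement = opposite side of color wheel = hue + 180°
H' = (170 + 180) mod 360 = 350°
S and L unchanged.
= HSL(350°, 57%, 21%)


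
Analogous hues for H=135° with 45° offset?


Base hue: 135°
Left analog: (135 - 45) mod 360 = 90°
Right analog: (135 + 45) mod 360 = 180°
Analogous hues = 90° and 180°


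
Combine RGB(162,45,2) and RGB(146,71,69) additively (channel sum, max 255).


Additive: each channel = min(255, C₁+C₂)
R: 162+146 = 308 → 255
G: 45+71 = 116 → 116
B: 2+69 = 71 → 71
= RGB(255, 116, 71)


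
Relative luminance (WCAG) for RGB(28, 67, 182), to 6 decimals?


Linearize each channel (sRGB transfer function): c = v/255; c_lin = c/12.92 if c ≤ 0.04045, else ((c+0.055)/1.055)^2.4
  R: 28/255 ≈ 0.109804 > 0.04045 → ((0.109804+0.055)/1.055)^2.4 ≈ 0.011612
  G: 67/255 ≈ 0.262745 > 0.04045 → ((0.262745+0.055)/1.055)^2.4 ≈ 0.056128
  B: 182/255 ≈ 0.713725 > 0.04045 → ((0.713725+0.055)/1.055)^2.4 ≈ 0.467784
R_lin = 0.011612, G_lin = 0.056128, B_lin = 0.467784
L = 0.2126×R + 0.7152×G + 0.0722×B
L = 0.2126×0.011612 + 0.7152×0.056128 + 0.0722×0.467784
L ≈ 0.076386


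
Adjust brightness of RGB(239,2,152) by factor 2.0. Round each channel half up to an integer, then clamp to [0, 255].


Multiply each channel by 2.0, round half up, clamp to [0, 255]
R: 239×2.0 = 478 → clamp → 255
G: 2×2.0 = 4
B: 152×2.0 = 304 → clamp → 255
= RGB(255, 4, 255)


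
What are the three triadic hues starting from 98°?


Triadic: equally spaced at 120° intervals
H1 = 98°
H2 = (98 + 120) mod 360 = 218°
H3 = (98 + 240) mod 360 = 338°
Triadic = 98°, 218°, 338°


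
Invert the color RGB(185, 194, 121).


Invert: (255-R, 255-G, 255-B)
R: 255-185 = 70
G: 255-194 = 61
B: 255-121 = 134
= RGB(70, 61, 134)


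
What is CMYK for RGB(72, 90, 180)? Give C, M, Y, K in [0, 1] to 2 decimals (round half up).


R'=72/255≈0.2824, G'=90/255≈0.3529, B'=180/255≈0.7059
K = 1 - max(R',G',B') = 1 - 180/255 = 75/255 = 0.29411… → 0.29
(1-R'-K)/(1-K) simplifies to (max-R)/max with max = 180:
C = (180-72)/180 = 108/180 = 0.6 → 0.60
M = (180-90)/180 = 90/180 = 0.5 → 0.50
Y = (180-180)/180 = 0/180 = 0 → 0.00
= CMYK(0.60, 0.50, 0.00, 0.29)


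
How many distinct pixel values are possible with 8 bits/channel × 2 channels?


Total bits = 8 bits/channel × 2 channels = 16 bits
Distinct pixel values = 2^16
= 65,536 pixel values


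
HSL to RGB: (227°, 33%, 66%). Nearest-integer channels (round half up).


H=227°, S=0.33, L=0.66
C = (1-|2L-1|)×S = (1-|0.32|)×0.33 = 0.2244
H' = H/60 = 227/60 ≈ 3.7833; X = C×(1-|H' mod 2 - 1|) = 0.04862
m = L - C/2 = 0.66 - 0.1122 = 0.5478
Sector ⌊H'⌋ = 3 → (R',G',B') = (0.0, 0.04862, 0.2244)
RGB = ((R'+m)×255, (G'+m)×255, (B'+m)×255) = (139.689, 152.0871, 196.911)
Round half up → RGB(140, 152, 197)


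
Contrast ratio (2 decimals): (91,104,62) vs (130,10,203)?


Linearize each sRGB channel c=v/255: c/12.92 if c ≤ 0.04045 else ((c+0.055)/1.055)^2.4
L = 0.2126×R_lin + 0.7152×G_lin + 0.0722×B_lin
Color 1 (91,104,62):
  R=91: 91/255≈0.3569 > 0.04045 → ((0.3569+0.055)/1.055)^2.4 ≈ 0.10462
  G=104: 104/255≈0.4078 > 0.04045 → ((0.4078+0.055)/1.055)^2.4 ≈ 0.13843
  B=62: 62/255≈0.2431 > 0.04045 → ((0.2431+0.055)/1.055)^2.4 ≈ 0.04817
  L1 = 0.2126×0.10462 + 0.7152×0.13843 + 0.0722×0.04817 ≈ 0.12473
Color 2 (130,10,203):
  R=130: 130/255≈0.5098 > 0.04045 → ((0.5098+0.055)/1.055)^2.4 ≈ 0.22323
  G=10: 10/255≈0.0392 ≤ 0.04045 → 0.0392/12.92 ≈ 0.00304
  B=203: 203/255≈0.7961 > 0.04045 → ((0.7961+0.055)/1.055)^2.4 ≈ 0.59720
  L2 = 0.2126×0.22323 + 0.7152×0.00304 + 0.0722×0.59720 ≈ 0.09275
Lighter = 0.12473, Darker = 0.09275
Ratio = (L_lighter + 0.05) / (L_darker + 0.05)
Ratio = (0.12473 + 0.05) / (0.09275 + 0.05) = 0.17473 / 0.14275 ≈ 1.2240
Ratio ≈ 1.22:1


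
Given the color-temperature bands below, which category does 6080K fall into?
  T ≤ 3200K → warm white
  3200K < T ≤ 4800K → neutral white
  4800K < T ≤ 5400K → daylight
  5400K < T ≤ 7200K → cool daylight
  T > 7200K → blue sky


Temperature: 6080K
5400K < 6080K ≤ 7200K → cool daylight
Classification: cool daylight


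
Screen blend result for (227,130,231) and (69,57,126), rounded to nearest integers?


Screen: C = 255 - (255-A)×(255-B)/255, rounded to nearest integer
R: 255 - (255-227)×(255-69)/255 = 255 - 5208/255 ≈ 255 - 20.424 = 234.576 → 235
G: 255 - (255-130)×(255-57)/255 = 255 - 24750/255 ≈ 255 - 97.059 = 157.941 → 158
B: 255 - (255-231)×(255-126)/255 = 255 - 3096/255 ≈ 255 - 12.141 = 242.859 → 243
= RGB(235, 158, 243)


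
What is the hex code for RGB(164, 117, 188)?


R = 164 → A4 (hex)
G = 117 → 75 (hex)
B = 188 → BC (hex)
Hex = #A475BC


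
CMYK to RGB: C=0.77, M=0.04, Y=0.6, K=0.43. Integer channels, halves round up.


R = 255 × (1-C) × (1-K) = 255 × 0.23 × 0.57 = 33.4305 → 33
G = 255 × (1-M) × (1-K) = 255 × 0.96 × 0.57 = 139.536 → 140
B = 255 × (1-Y) × (1-K) = 255 × 0.40 × 0.57 = 58.14 → 58
= RGB(33, 140, 58)


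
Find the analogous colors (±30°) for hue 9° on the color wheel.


Base hue: 9°
Left analog: (9 - 30) mod 360 = 339°
Right analog: (9 + 30) mod 360 = 39°
Analogous hues = 339° and 39°


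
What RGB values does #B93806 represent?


B9 → 185 (R)
38 → 56 (G)
06 → 6 (B)
= RGB(185, 56, 6)


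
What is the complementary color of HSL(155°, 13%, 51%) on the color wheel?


Complement = opposite side of color wheel = hue + 180°
H' = (155 + 180) mod 360 = 335°
S and L unchanged.
= HSL(335°, 13%, 51%)


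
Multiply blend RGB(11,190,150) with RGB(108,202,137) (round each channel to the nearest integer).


Multiply: C = A×B/255, rounded to nearest integer
R: 11×108/255 = 1188/255 ≈ 4.659 → 5
G: 190×202/255 = 38380/255 ≈ 150.510 → 151
B: 150×137/255 = 20550/255 ≈ 80.588 → 81
= RGB(5, 151, 81)


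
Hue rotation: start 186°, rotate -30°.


New hue = (H + rotation) mod 360
New hue = (186 -30) mod 360
= 156 mod 360
= 156°


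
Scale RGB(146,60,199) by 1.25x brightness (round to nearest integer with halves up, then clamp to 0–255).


Multiply each channel by 1.25, round half up, clamp to [0, 255]
R: 146×1.25 = 182.5 → round → 183
G: 60×1.25 = 75
B: 199×1.25 = 248.75 → round → 249
= RGB(183, 75, 249)


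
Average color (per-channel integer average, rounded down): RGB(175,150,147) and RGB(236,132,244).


Midpoint: each channel = ⌊(C₁+C₂)/2⌋
R: ⌊(175+236)/2⌋ = 205
G: ⌊(150+132)/2⌋ = 141
B: ⌊(147+244)/2⌋ = 195
= RGB(205, 141, 195)


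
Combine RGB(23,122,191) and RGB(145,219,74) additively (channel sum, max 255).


Additive: each channel = min(255, C₁+C₂)
R: 23+145 = 168 → 168
G: 122+219 = 341 → 255
B: 191+74 = 265 → 255
= RGB(168, 255, 255)


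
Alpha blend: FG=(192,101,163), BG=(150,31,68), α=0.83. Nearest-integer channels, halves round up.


C = α×F + (1-α)×B, with 1-α = 0.17
R: 0.83×192 + 0.17×150 = 159.36 + 25.50 = 184.86 → 185
G: 0.83×101 + 0.17×31 = 83.83 + 5.27 = 89.10 → 89
B: 0.83×163 + 0.17×68 = 135.29 + 11.56 = 146.85 → 147
= RGB(185, 89, 147)


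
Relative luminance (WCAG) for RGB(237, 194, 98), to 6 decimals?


Linearize each channel (sRGB transfer function): c = v/255; c_lin = c/12.92 if c ≤ 0.04045, else ((c+0.055)/1.055)^2.4
  R: 237/255 ≈ 0.929412 > 0.04045 → ((0.929412+0.055)/1.055)^2.4 ≈ 0.846873
  G: 194/255 ≈ 0.760784 > 0.04045 → ((0.760784+0.055)/1.055)^2.4 ≈ 0.539479
  B: 98/255 ≈ 0.384314 > 0.04045 → ((0.384314+0.055)/1.055)^2.4 ≈ 0.122139
R_lin = 0.846873, G_lin = 0.539479, B_lin = 0.122139
L = 0.2126×R + 0.7152×G + 0.0722×B
L = 0.2126×0.846873 + 0.7152×0.539479 + 0.0722×0.122139
L ≈ 0.574699


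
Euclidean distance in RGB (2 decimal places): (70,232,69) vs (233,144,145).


d = √[(R₁-R₂)² + (G₁-G₂)² + (B₁-B₂)²]
d = √[(70-233)² + (232-144)² + (69-145)²]
d = √[26569 + 7744 + 5776]
d = √40089
d ≈ 200.22


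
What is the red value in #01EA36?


Color: #01EA36
R = 01 = 1
G = EA = 234
B = 36 = 54
Red = 1


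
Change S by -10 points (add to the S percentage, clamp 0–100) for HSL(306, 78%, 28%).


Original S = 78%
Adjustment = -10 percentage points
New S = 78 + (-10) = 68
Clamp to [0, 100] → 68
= HSL(306°, 68%, 28%)


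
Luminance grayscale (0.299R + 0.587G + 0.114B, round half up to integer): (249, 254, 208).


Gray = 0.299×R + 0.587×G + 0.114×B
Gray = 0.299×249 + 0.587×254 + 0.114×208
Gray = 74.451 + 149.098 + 23.712
Gray = 247.261 → round half up → 247
Gray = 247


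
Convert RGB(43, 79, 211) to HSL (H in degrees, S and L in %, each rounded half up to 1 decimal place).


Normalize: R'=43/255≈0.1686, G'=79/255≈0.3098, B'=211/255≈0.8275
Max=211/255, Min=43/255, Δ=Max-Min=168/255
L = (Max+Min)/2 = (211+43)/510 = 254/510 = 0.49803… → L = 49.8%
L ≤ 0.5 → S = Δ/(Max+Min) = 168/(211+43) = 168/254 = 0.66141… → S = 66.1%
(the 1/255 factors cancel in S and H, so raw channel differences can be used)
Max is B' → H = 60 × ((R-G)/Δ + 4) = 60 × ((43-79)/168 + 4)
  -36/168 + 4 = -0.2142… + 4 = 3.7857…
  H = 60 × 3.7857… = 227.142…° → H = 227.1°
= HSL(227.1°, 66.1%, 49.8%)


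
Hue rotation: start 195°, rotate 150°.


New hue = (H + rotation) mod 360
New hue = (195 + 150) mod 360
= 345 mod 360
= 345°


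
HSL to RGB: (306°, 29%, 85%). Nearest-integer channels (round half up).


H=306°, S=0.29, L=0.85
C = (1-|2L-1|)×S = (1-|0.70|)×0.29 = 0.087
H' = H/60 = 306/60 ≈ 5.1000; X = C×(1-|H' mod 2 - 1|) = 0.0783
m = L - C/2 = 0.85 - 0.0435 = 0.8065
Sector ⌊H'⌋ = 5 → (R',G',B') = (0.087, 0.0, 0.0783)
RGB = ((R'+m)×255, (G'+m)×255, (B'+m)×255) = (227.8425, 205.6575, 225.624)
Round half up → RGB(228, 206, 226)


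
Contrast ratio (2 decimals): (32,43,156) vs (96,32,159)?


Linearize each sRGB channel c=v/255: c/12.92 if c ≤ 0.04045 else ((c+0.055)/1.055)^2.4
L = 0.2126×R_lin + 0.7152×G_lin + 0.0722×B_lin
Color 1 (32,43,156):
  R=32: 32/255≈0.1255 > 0.04045 → ((0.1255+0.055)/1.055)^2.4 ≈ 0.01444
  G=43: 43/255≈0.1686 > 0.04045 → ((0.1686+0.055)/1.055)^2.4 ≈ 0.02416
  B=156: 156/255≈0.6118 > 0.04045 → ((0.6118+0.055)/1.055)^2.4 ≈ 0.33245
  L1 = 0.2126×0.01444 + 0.7152×0.02416 + 0.0722×0.33245 ≈ 0.04435
Color 2 (96,32,159):
  R=96: 96/255≈0.3765 > 0.04045 → ((0.3765+0.055)/1.055)^2.4 ≈ 0.11697
  G=32: 32/255≈0.1255 > 0.04045 → ((0.1255+0.055)/1.055)^2.4 ≈ 0.01444
  B=159: 159/255≈0.6235 > 0.04045 → ((0.6235+0.055)/1.055)^2.4 ≈ 0.34670
  L2 = 0.2126×0.11697 + 0.7152×0.01444 + 0.0722×0.34670 ≈ 0.06023
Lighter = 0.06023, Darker = 0.04435
Ratio = (L_lighter + 0.05) / (L_darker + 0.05)
Ratio = (0.06023 + 0.05) / (0.04435 + 0.05) = 0.11023 / 0.09435 ≈ 1.1683
Ratio ≈ 1.17:1


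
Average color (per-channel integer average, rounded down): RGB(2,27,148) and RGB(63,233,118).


Midpoint: each channel = ⌊(C₁+C₂)/2⌋
R: ⌊(2+63)/2⌋ = 32
G: ⌊(27+233)/2⌋ = 130
B: ⌊(148+118)/2⌋ = 133
= RGB(32, 130, 133)


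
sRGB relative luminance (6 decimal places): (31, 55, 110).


Linearize each channel (sRGB transfer function): c = v/255; c_lin = c/12.92 if c ≤ 0.04045, else ((c+0.055)/1.055)^2.4
  R: 31/255 ≈ 0.121569 > 0.04045 → ((0.121569+0.055)/1.055)^2.4 ≈ 0.013702
  G: 55/255 ≈ 0.215686 > 0.04045 → ((0.215686+0.055)/1.055)^2.4 ≈ 0.038204
  B: 110/255 ≈ 0.431373 > 0.04045 → ((0.431373+0.055)/1.055)^2.4 ≈ 0.155926
R_lin = 0.013702, G_lin = 0.038204, B_lin = 0.155926
L = 0.2126×R + 0.7152×G + 0.0722×B
L = 0.2126×0.013702 + 0.7152×0.038204 + 0.0722×0.155926
L ≈ 0.041495


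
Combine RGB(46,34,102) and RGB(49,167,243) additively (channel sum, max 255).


Additive: each channel = min(255, C₁+C₂)
R: 46+49 = 95 → 95
G: 34+167 = 201 → 201
B: 102+243 = 345 → 255
= RGB(95, 201, 255)


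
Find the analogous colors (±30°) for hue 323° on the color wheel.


Base hue: 323°
Left analog: (323 - 30) mod 360 = 293°
Right analog: (323 + 30) mod 360 = 353°
Analogous hues = 293° and 353°


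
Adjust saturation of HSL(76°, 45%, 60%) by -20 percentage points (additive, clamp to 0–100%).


Original S = 45%
Adjustment = -20 percentage points
New S = 45 + (-20) = 25
Clamp to [0, 100] → 25
= HSL(76°, 25%, 60%)


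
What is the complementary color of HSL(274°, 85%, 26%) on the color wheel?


Complement = opposite side of color wheel = hue + 180°
H' = (274 + 180) mod 360 = 94°
S and L unchanged.
= HSL(94°, 85%, 26%)


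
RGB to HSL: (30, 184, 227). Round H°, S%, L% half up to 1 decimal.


Normalize: R'=30/255≈0.1176, G'=184/255≈0.7216, B'=227/255≈0.8902
Max=227/255, Min=30/255, Δ=Max-Min=197/255
L = (Max+Min)/2 = (227+30)/510 = 257/510 = 0.50392… → L = 50.4%
L > 0.5 → S = Δ/(2-Max-Min) = 197/(510-227-30) = 197/253 = 0.77865… → S = 77.9%
(the 1/255 factors cancel in S and H, so raw channel differences can be used)
Max is B' → H = 60 × ((R-G)/Δ + 4) = 60 × ((30-184)/197 + 4)
  -154/197 + 4 = -0.7817… + 4 = 3.2182…
  H = 60 × 3.2182… = 193.096…° → H = 193.1°
= HSL(193.1°, 77.9%, 50.4%)


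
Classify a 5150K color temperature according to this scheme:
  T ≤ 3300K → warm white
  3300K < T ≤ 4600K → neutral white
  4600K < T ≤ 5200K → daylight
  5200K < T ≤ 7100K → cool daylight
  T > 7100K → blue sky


Temperature: 5150K
4600K < 5150K ≤ 5200K → daylight
Classification: daylight


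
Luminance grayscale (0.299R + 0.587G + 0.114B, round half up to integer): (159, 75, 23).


Gray = 0.299×R + 0.587×G + 0.114×B
Gray = 0.299×159 + 0.587×75 + 0.114×23
Gray = 47.541 + 44.025 + 2.622
Gray = 94.188 → round half up → 94
Gray = 94


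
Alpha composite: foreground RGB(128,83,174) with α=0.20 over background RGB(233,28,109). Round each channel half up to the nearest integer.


C = α×F + (1-α)×B, with 1-α = 0.80
R: 0.20×128 + 0.80×233 = 25.60 + 186.40 = 212.00 → 212
G: 0.20×83 + 0.80×28 = 16.60 + 22.40 = 39.00 → 39
B: 0.20×174 + 0.80×109 = 34.80 + 87.20 = 122.00 → 122
= RGB(212, 39, 122)


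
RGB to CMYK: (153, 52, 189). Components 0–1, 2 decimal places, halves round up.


R'=153/255≈0.6000, G'=52/255≈0.2039, B'=189/255≈0.7412
K = 1 - max(R',G',B') = 1 - 189/255 = 66/255 = 0.25882… → 0.26
(1-R'-K)/(1-K) simplifies to (max-R)/max with max = 189:
C = (189-153)/189 = 36/189 = 0.19047… → 0.19
M = (189-52)/189 = 137/189 = 0.72486… → 0.72
Y = (189-189)/189 = 0/189 = 0 → 0.00
= CMYK(0.19, 0.72, 0.00, 0.26)


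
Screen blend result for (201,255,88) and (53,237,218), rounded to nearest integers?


Screen: C = 255 - (255-A)×(255-B)/255, rounded to nearest integer
R: 255 - (255-201)×(255-53)/255 = 255 - 10908/255 ≈ 255 - 42.776 = 212.224 → 212
G: 255 - (255-255)×(255-237)/255 = 255 - 0/255 ≈ 255 - 0.000 = 255.000 → 255
B: 255 - (255-88)×(255-218)/255 = 255 - 6179/255 ≈ 255 - 24.231 = 230.769 → 231
= RGB(212, 255, 231)


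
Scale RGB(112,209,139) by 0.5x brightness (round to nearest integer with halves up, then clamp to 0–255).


Multiply each channel by 0.5, round half up, clamp to [0, 255]
R: 112×0.5 = 56
G: 209×0.5 = 104.5 → round → 105
B: 139×0.5 = 69.5 → round → 70
= RGB(56, 105, 70)


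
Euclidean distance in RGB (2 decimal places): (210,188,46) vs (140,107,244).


d = √[(R₁-R₂)² + (G₁-G₂)² + (B₁-B₂)²]
d = √[(210-140)² + (188-107)² + (46-244)²]
d = √[4900 + 6561 + 39204]
d = √50665
d ≈ 225.09


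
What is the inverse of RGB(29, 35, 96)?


Invert: (255-R, 255-G, 255-B)
R: 255-29 = 226
G: 255-35 = 220
B: 255-96 = 159
= RGB(226, 220, 159)


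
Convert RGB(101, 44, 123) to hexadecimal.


R = 101 → 65 (hex)
G = 44 → 2C (hex)
B = 123 → 7B (hex)
Hex = #652C7B


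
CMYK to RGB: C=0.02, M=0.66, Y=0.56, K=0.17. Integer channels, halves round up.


R = 255 × (1-C) × (1-K) = 255 × 0.98 × 0.83 = 207.417 → 207
G = 255 × (1-M) × (1-K) = 255 × 0.34 × 0.83 = 71.961 → 72
B = 255 × (1-Y) × (1-K) = 255 × 0.44 × 0.83 = 93.126 → 93
= RGB(207, 72, 93)


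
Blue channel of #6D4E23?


Color: #6D4E23
R = 6D = 109
G = 4E = 78
B = 23 = 35
Blue = 35


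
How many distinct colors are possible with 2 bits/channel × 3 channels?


Total bits = 2 bits/channel × 3 channels = 6 bits
Distinct colors = 2^6
= 64 colors


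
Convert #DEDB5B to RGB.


DE → 222 (R)
DB → 219 (G)
5B → 91 (B)
= RGB(222, 219, 91)


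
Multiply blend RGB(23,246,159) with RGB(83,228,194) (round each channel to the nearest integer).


Multiply: C = A×B/255, rounded to nearest integer
R: 23×83/255 = 1909/255 ≈ 7.486 → 7
G: 246×228/255 = 56088/255 ≈ 219.953 → 220
B: 159×194/255 = 30846/255 ≈ 120.965 → 121
= RGB(7, 220, 121)


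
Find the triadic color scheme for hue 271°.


Triadic: equally spaced at 120° intervals
H1 = 271°
H2 = (271 + 120) mod 360 = 31°
H3 = (271 + 240) mod 360 = 151°
Triadic = 271°, 31°, 151°


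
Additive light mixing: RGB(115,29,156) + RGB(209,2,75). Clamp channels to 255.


Additive: each channel = min(255, C₁+C₂)
R: 115+209 = 324 → 255
G: 29+2 = 31 → 31
B: 156+75 = 231 → 231
= RGB(255, 31, 231)


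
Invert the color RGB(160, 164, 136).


Invert: (255-R, 255-G, 255-B)
R: 255-160 = 95
G: 255-164 = 91
B: 255-136 = 119
= RGB(95, 91, 119)


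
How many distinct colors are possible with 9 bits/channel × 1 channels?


Total bits = 9 bits/channel × 1 channels = 9 bits
Distinct colors = 2^9
= 512 colors


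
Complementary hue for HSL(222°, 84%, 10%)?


Complement = opposite side of color wheel = hue + 180°
H' = (222 + 180) mod 360 = 42°
S and L unchanged.
= HSL(42°, 84%, 10%)


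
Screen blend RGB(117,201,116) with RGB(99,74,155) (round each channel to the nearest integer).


Screen: C = 255 - (255-A)×(255-B)/255, rounded to nearest integer
R: 255 - (255-117)×(255-99)/255 = 255 - 21528/255 ≈ 255 - 84.424 = 170.576 → 171
G: 255 - (255-201)×(255-74)/255 = 255 - 9774/255 ≈ 255 - 38.329 = 216.671 → 217
B: 255 - (255-116)×(255-155)/255 = 255 - 13900/255 ≈ 255 - 54.510 = 200.490 → 200
= RGB(171, 217, 200)


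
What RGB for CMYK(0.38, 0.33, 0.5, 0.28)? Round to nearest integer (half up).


R = 255 × (1-C) × (1-K) = 255 × 0.62 × 0.72 = 113.832 → 114
G = 255 × (1-M) × (1-K) = 255 × 0.67 × 0.72 = 123.012 → 123
B = 255 × (1-Y) × (1-K) = 255 × 0.50 × 0.72 = 91.8 → 92
= RGB(114, 123, 92)


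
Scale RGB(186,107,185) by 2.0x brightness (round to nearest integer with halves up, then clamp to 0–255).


Multiply each channel by 2.0, round half up, clamp to [0, 255]
R: 186×2.0 = 372 → clamp → 255
G: 107×2.0 = 214
B: 185×2.0 = 370 → clamp → 255
= RGB(255, 214, 255)


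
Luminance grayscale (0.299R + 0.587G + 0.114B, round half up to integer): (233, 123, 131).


Gray = 0.299×R + 0.587×G + 0.114×B
Gray = 0.299×233 + 0.587×123 + 0.114×131
Gray = 69.667 + 72.201 + 14.934
Gray = 156.802 → round half up → 157
Gray = 157


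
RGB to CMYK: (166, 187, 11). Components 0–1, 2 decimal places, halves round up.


R'=166/255≈0.6510, G'=187/255≈0.7333, B'=11/255≈0.0431
K = 1 - max(R',G',B') = 1 - 187/255 = 68/255 = 0.26666… → 0.27
(1-R'-K)/(1-K) simplifies to (max-R)/max with max = 187:
C = (187-166)/187 = 21/187 = 0.11229… → 0.11
M = (187-187)/187 = 0/187 = 0 → 0.00
Y = (187-11)/187 = 176/187 = 0.94117… → 0.94
= CMYK(0.11, 0.00, 0.94, 0.27)


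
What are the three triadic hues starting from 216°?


Triadic: equally spaced at 120° intervals
H1 = 216°
H2 = (216 + 120) mod 360 = 336°
H3 = (216 + 240) mod 360 = 96°
Triadic = 216°, 336°, 96°


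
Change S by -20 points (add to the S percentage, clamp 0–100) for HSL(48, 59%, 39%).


Original S = 59%
Adjustment = -20 percentage points
New S = 59 + (-20) = 39
Clamp to [0, 100] → 39
= HSL(48°, 39%, 39%)


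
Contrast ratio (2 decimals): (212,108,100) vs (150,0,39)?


Linearize each sRGB channel c=v/255: c/12.92 if c ≤ 0.04045 else ((c+0.055)/1.055)^2.4
L = 0.2126×R_lin + 0.7152×G_lin + 0.0722×B_lin
Color 1 (212,108,100):
  R=212: 212/255≈0.8314 > 0.04045 → ((0.8314+0.055)/1.055)^2.4 ≈ 0.65837
  G=108: 108/255≈0.4235 > 0.04045 → ((0.4235+0.055)/1.055)^2.4 ≈ 0.14996
  B=100: 100/255≈0.3922 > 0.04045 → ((0.3922+0.055)/1.055)^2.4 ≈ 0.12744
  L1 = 0.2126×0.65837 + 0.7152×0.14996 + 0.0722×0.12744 ≈ 0.25642
Color 2 (150,0,39):
  R=150: 150/255≈0.5882 > 0.04045 → ((0.5882+0.055)/1.055)^2.4 ≈ 0.30499
  G=0: 0/255≈0.0000 ≤ 0.04045 → 0.0000/12.92 ≈ 0.00000
  B=39: 39/255≈0.1529 > 0.04045 → ((0.1529+0.055)/1.055)^2.4 ≈ 0.02029
  L2 = 0.2126×0.30499 + 0.7152×0.00000 + 0.0722×0.02029 ≈ 0.06631
Lighter = 0.25642, Darker = 0.06631
Ratio = (L_lighter + 0.05) / (L_darker + 0.05)
Ratio = (0.25642 + 0.05) / (0.06631 + 0.05) = 0.30642 / 0.11631 ≈ 2.6346
Ratio ≈ 2.63:1


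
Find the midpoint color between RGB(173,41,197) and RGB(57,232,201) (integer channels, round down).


Midpoint: each channel = ⌊(C₁+C₂)/2⌋
R: ⌊(173+57)/2⌋ = 115
G: ⌊(41+232)/2⌋ = 136
B: ⌊(197+201)/2⌋ = 199
= RGB(115, 136, 199)


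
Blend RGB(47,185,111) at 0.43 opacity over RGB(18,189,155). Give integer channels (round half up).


C = α×F + (1-α)×B, with 1-α = 0.57
R: 0.43×47 + 0.57×18 = 20.21 + 10.26 = 30.47 → 30
G: 0.43×185 + 0.57×189 = 79.55 + 107.73 = 187.28 → 187
B: 0.43×111 + 0.57×155 = 47.73 + 88.35 = 136.08 → 136
= RGB(30, 187, 136)


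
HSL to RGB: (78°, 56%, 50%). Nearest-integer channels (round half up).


H=78°, S=0.56, L=0.50
C = (1-|2L-1|)×S = (1-|0.00|)×0.56 = 0.56
H' = H/60 = 78/60 ≈ 1.3000; X = C×(1-|H' mod 2 - 1|) = 0.392
m = L - C/2 = 0.50 - 0.28 = 0.22
Sector ⌊H'⌋ = 1 → (R',G',B') = (0.392, 0.56, 0.0)
RGB = ((R'+m)×255, (G'+m)×255, (B'+m)×255) = (156.06, 198.9, 56.1)
Round half up → RGB(156, 199, 56)


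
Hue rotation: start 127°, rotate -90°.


New hue = (H + rotation) mod 360
New hue = (127 -90) mod 360
= 37 mod 360
= 37°


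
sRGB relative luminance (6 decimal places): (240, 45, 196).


Linearize each channel (sRGB transfer function): c = v/255; c_lin = c/12.92 if c ≤ 0.04045, else ((c+0.055)/1.055)^2.4
  R: 240/255 ≈ 0.941176 > 0.04045 → ((0.941176+0.055)/1.055)^2.4 ≈ 0.871367
  G: 45/255 ≈ 0.176471 > 0.04045 → ((0.176471+0.055)/1.055)^2.4 ≈ 0.026241
  B: 196/255 ≈ 0.768627 > 0.04045 → ((0.768627+0.055)/1.055)^2.4 ≈ 0.552011
R_lin = 0.871367, G_lin = 0.026241, B_lin = 0.552011
L = 0.2126×R + 0.7152×G + 0.0722×B
L = 0.2126×0.871367 + 0.7152×0.026241 + 0.0722×0.552011
L ≈ 0.243876


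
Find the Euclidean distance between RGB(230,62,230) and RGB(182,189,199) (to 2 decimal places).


d = √[(R₁-R₂)² + (G₁-G₂)² + (B₁-B₂)²]
d = √[(230-182)² + (62-189)² + (230-199)²]
d = √[2304 + 16129 + 961]
d = √19394
d ≈ 139.26


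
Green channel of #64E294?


Color: #64E294
R = 64 = 100
G = E2 = 226
B = 94 = 148
Green = 226


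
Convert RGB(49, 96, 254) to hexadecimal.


R = 49 → 31 (hex)
G = 96 → 60 (hex)
B = 254 → FE (hex)
Hex = #3160FE


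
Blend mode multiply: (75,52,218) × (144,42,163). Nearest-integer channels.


Multiply: C = A×B/255, rounded to nearest integer
R: 75×144/255 = 10800/255 ≈ 42.353 → 42
G: 52×42/255 = 2184/255 ≈ 8.565 → 9
B: 218×163/255 = 35534/255 ≈ 139.349 → 139
= RGB(42, 9, 139)


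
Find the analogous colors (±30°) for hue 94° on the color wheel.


Base hue: 94°
Left analog: (94 - 30) mod 360 = 64°
Right analog: (94 + 30) mod 360 = 124°
Analogous hues = 64° and 124°


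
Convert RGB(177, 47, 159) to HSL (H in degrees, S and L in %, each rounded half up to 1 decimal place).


Normalize: R'=177/255≈0.6941, G'=47/255≈0.1843, B'=159/255≈0.6235
Max=177/255, Min=47/255, Δ=Max-Min=130/255
L = (Max+Min)/2 = (177+47)/510 = 224/510 = 0.43921… → L = 43.9%
L ≤ 0.5 → S = Δ/(Max+Min) = 130/(177+47) = 130/224 = 0.58035… → S = 58.0%
(the 1/255 factors cancel in S and H, so raw channel differences can be used)
Max is R' → H = 60 × (((G-B)/Δ) mod 6) = 60 × (((47-159)/130) mod 6)
  (-112)/130 = -0.8615…; negative, so add 6 → 5.1384…
  H = 60 × 5.1384… = 308.307…° → H = 308.3°
= HSL(308.3°, 58.0%, 43.9%)


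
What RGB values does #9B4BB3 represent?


9B → 155 (R)
4B → 75 (G)
B3 → 179 (B)
= RGB(155, 75, 179)


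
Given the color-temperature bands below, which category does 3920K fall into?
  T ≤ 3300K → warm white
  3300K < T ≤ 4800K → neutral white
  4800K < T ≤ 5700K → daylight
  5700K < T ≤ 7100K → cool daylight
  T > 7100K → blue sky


Temperature: 3920K
3300K < 3920K ≤ 4800K → neutral white
Classification: neutral white


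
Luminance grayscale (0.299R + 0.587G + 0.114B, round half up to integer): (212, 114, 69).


Gray = 0.299×R + 0.587×G + 0.114×B
Gray = 0.299×212 + 0.587×114 + 0.114×69
Gray = 63.388 + 66.918 + 7.866
Gray = 138.172 → round half up → 138
Gray = 138


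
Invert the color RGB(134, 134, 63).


Invert: (255-R, 255-G, 255-B)
R: 255-134 = 121
G: 255-134 = 121
B: 255-63 = 192
= RGB(121, 121, 192)


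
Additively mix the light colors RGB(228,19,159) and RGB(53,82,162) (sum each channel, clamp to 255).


Additive: each channel = min(255, C₁+C₂)
R: 228+53 = 281 → 255
G: 19+82 = 101 → 101
B: 159+162 = 321 → 255
= RGB(255, 101, 255)


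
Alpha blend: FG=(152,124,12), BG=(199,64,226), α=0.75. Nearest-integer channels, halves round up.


C = α×F + (1-α)×B, with 1-α = 0.25
R: 0.75×152 + 0.25×199 = 114.00 + 49.75 = 163.75 → 164
G: 0.75×124 + 0.25×64 = 93.00 + 16.00 = 109.00 → 109
B: 0.75×12 + 0.25×226 = 9.00 + 56.50 = 65.50 → 66
= RGB(164, 109, 66)


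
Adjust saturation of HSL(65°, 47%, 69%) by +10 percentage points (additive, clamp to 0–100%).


Original S = 47%
Adjustment = +10 percentage points
New S = 47 + (10) = 57
Clamp to [0, 100] → 57
= HSL(65°, 57%, 69%)


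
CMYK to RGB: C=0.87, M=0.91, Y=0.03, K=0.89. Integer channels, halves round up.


R = 255 × (1-C) × (1-K) = 255 × 0.13 × 0.11 = 3.6465 → 4
G = 255 × (1-M) × (1-K) = 255 × 0.09 × 0.11 = 2.5245 → 3
B = 255 × (1-Y) × (1-K) = 255 × 0.97 × 0.11 = 27.2085 → 27
= RGB(4, 3, 27)


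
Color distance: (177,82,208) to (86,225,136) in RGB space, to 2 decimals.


d = √[(R₁-R₂)² + (G₁-G₂)² + (B₁-B₂)²]
d = √[(177-86)² + (82-225)² + (208-136)²]
d = √[8281 + 20449 + 5184]
d = √33914
d ≈ 184.16


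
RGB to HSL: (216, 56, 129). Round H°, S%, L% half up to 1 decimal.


Normalize: R'=216/255≈0.8471, G'=56/255≈0.2196, B'=129/255≈0.5059
Max=216/255, Min=56/255, Δ=Max-Min=160/255
L = (Max+Min)/2 = (216+56)/510 = 272/510 = 0.53333… → L = 53.3%
L > 0.5 → S = Δ/(2-Max-Min) = 160/(510-216-56) = 160/238 = 0.67226… → S = 67.2%
(the 1/255 factors cancel in S and H, so raw channel differences can be used)
Max is R' → H = 60 × (((G-B)/Δ) mod 6) = 60 × (((56-129)/160) mod 6)
  (-73)/160 = -0.4562…; negative, so add 6 → 5.5437…
  H = 60 × 5.5437… = 332.625° → H = 332.6°
= HSL(332.6°, 67.2%, 53.3%)


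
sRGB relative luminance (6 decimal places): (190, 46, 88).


Linearize each channel (sRGB transfer function): c = v/255; c_lin = c/12.92 if c ≤ 0.04045, else ((c+0.055)/1.055)^2.4
  R: 190/255 ≈ 0.745098 > 0.04045 → ((0.745098+0.055)/1.055)^2.4 ≈ 0.514918
  G: 46/255 ≈ 0.180392 > 0.04045 → ((0.180392+0.055)/1.055)^2.4 ≈ 0.027321
  B: 88/255 ≈ 0.345098 > 0.04045 → ((0.345098+0.055)/1.055)^2.4 ≈ 0.097587
R_lin = 0.514918, G_lin = 0.027321, B_lin = 0.097587
L = 0.2126×R + 0.7152×G + 0.0722×B
L = 0.2126×0.514918 + 0.7152×0.027321 + 0.0722×0.097587
L ≈ 0.136057


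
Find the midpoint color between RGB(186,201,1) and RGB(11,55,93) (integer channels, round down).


Midpoint: each channel = ⌊(C₁+C₂)/2⌋
R: ⌊(186+11)/2⌋ = 98
G: ⌊(201+55)/2⌋ = 128
B: ⌊(1+93)/2⌋ = 47
= RGB(98, 128, 47)


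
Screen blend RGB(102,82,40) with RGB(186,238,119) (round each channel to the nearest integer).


Screen: C = 255 - (255-A)×(255-B)/255, rounded to nearest integer
R: 255 - (255-102)×(255-186)/255 = 255 - 10557/255 ≈ 255 - 41.400 = 213.600 → 214
G: 255 - (255-82)×(255-238)/255 = 255 - 2941/255 ≈ 255 - 11.533 = 243.467 → 243
B: 255 - (255-40)×(255-119)/255 = 255 - 29240/255 ≈ 255 - 114.667 = 140.333 → 140
= RGB(214, 243, 140)


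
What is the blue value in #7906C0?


Color: #7906C0
R = 79 = 121
G = 06 = 6
B = C0 = 192
Blue = 192


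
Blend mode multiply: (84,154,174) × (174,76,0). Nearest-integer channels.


Multiply: C = A×B/255, rounded to nearest integer
R: 84×174/255 = 14616/255 ≈ 57.318 → 57
G: 154×76/255 = 11704/255 ≈ 45.898 → 46
B: 174×0/255 = 0/255 ≈ 0.000 → 0
= RGB(57, 46, 0)
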